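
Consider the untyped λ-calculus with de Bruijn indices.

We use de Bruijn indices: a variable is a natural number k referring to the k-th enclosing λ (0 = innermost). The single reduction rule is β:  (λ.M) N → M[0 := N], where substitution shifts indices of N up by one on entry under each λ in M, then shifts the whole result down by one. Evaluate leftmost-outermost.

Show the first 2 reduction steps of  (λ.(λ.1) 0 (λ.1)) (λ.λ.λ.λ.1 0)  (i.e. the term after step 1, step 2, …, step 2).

  start: (λ.(λ.1) 0 (λ.1)) (λ.λ.λ.λ.1 0)
  [1] (λ.λ.λ.λ.λ.1 0) (λ.λ.λ.λ.1 0) (λ.λ.λ.λ.λ.1 0)
  [2] (λ.λ.λ.λ.1 0) (λ.λ.λ.λ.λ.1 0)

Answer: after 2 steps: (λ.λ.λ.λ.1 0) (λ.λ.λ.λ.λ.1 0)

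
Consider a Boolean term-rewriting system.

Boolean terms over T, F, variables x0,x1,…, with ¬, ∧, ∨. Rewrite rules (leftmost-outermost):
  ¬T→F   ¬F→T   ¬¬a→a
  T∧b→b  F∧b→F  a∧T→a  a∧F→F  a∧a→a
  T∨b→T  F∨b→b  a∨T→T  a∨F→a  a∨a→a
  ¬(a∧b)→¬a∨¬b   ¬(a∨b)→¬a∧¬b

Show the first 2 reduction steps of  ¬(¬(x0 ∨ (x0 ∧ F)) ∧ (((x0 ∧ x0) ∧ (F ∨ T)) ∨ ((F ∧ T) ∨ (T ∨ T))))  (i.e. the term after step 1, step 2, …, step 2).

  start: ¬(¬(x0 ∨ (x0 ∧ F)) ∧ (((x0 ∧ x0) ∧ (F ∨ T)) ∨ ((F ∧ T) ∨ (T ∨ T))))
  [1] ¬¬(x0 ∨ (x0 ∧ F)) ∨ ¬(((x0 ∧ x0) ∧ (F ∨ T)) ∨ ((F ∧ T) ∨ (T ∨ T)))
  [2] (x0 ∨ (x0 ∧ F)) ∨ ¬(((x0 ∧ x0) ∧ (F ∨ T)) ∨ ((F ∧ T) ∨ (T ∨ T)))

Answer: after 2 steps: (x0 ∨ (x0 ∧ F)) ∨ ¬(((x0 ∧ x0) ∧ (F ∨ T)) ∨ ((F ∧ T) ∨ (T ∨ T)))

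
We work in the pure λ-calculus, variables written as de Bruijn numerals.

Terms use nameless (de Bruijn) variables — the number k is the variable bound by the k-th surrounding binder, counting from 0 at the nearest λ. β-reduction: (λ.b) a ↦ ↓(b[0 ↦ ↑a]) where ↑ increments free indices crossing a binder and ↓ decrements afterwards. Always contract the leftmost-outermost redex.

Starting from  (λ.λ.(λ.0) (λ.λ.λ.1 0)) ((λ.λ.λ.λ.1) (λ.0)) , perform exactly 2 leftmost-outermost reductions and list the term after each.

Answer: after 2 steps: λ.λ.λ.λ.1 0

Reduction:
  start: (λ.λ.(λ.0) (λ.λ.λ.1 0)) ((λ.λ.λ.λ.1) (λ.0))
  step 1: λ.(λ.0) (λ.λ.λ.1 0)
  step 2: λ.λ.λ.λ.1 0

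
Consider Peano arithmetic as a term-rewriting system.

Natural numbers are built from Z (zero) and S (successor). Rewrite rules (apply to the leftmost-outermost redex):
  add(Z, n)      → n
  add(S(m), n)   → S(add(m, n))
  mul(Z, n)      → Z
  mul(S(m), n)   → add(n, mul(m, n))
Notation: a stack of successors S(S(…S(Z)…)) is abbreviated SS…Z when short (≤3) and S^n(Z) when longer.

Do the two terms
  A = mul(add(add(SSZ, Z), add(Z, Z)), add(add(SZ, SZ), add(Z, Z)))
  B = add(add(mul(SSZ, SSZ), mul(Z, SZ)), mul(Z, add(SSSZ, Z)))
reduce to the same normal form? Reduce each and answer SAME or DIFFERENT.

Term A:
  start: mul(add(add(SSZ, Z), add(Z, Z)), add(add(SZ, SZ), add(Z, Z)))
  [1] mul(add(S(add(SZ, Z)), add(Z, Z)), add(add(SZ, SZ), add(Z, Z)))
  [2] mul(S(add(add(SZ, Z), add(Z, Z))), add(add(SZ, SZ), add(Z, Z)))
  [3] add(add(add(SZ, SZ), add(Z, Z)), mul(add(add(SZ, Z), add(Z, Z)), add(add(SZ, SZ), add(Z, Z))))
  [4] add(add(S(add(Z, SZ)), add(Z, Z)), mul(add(add(SZ, Z), add(Z, Z)), add(add(SZ, SZ), add(Z, Z))))
  [5] add(S(add(add(Z, SZ), add(Z, Z))), mul(add(add(SZ, Z), add(Z, Z)), add(add(SZ, SZ), add(Z, Z))))
  [6] S(add(add(add(Z, SZ), add(Z, Z)), mul(add(add(SZ, Z), add(Z, Z)), add(add(SZ, SZ), add(Z, Z)))))
  [7] S(add(add(SZ, add(Z, Z)), mul(add(add(SZ, Z), add(Z, Z)), add(add(SZ, SZ), add(Z, Z)))))
  [8] S(add(S(add(Z, add(Z, Z))), mul(add(add(SZ, Z), add(Z, Z)), add(add(SZ, SZ), add(Z, Z)))))
  [9] S(S(add(add(Z, add(Z, Z)), mul(add(add(SZ, Z), add(Z, Z)), add(add(SZ, SZ), add(Z, Z))))))
  [10] S(S(add(add(Z, Z), mul(add(add(SZ, Z), add(Z, Z)), add(add(SZ, SZ), add(Z, Z))))))
  [11] S(S(add(Z, mul(add(add(SZ, Z), add(Z, Z)), add(add(SZ, SZ), add(Z, Z))))))
  [12] S(S(mul(add(add(SZ, Z), add(Z, Z)), add(add(SZ, SZ), add(Z, Z)))))
  [13] S(S(mul(add(S(add(Z, Z)), add(Z, Z)), add(add(SZ, SZ), add(Z, Z)))))
  [14] S(S(mul(S(add(add(Z, Z), add(Z, Z))), add(add(SZ, SZ), add(Z, Z)))))
  [15] S(S(add(add(add(SZ, SZ), add(Z, Z)), mul(add(add(Z, Z), add(Z, Z)), add(add(SZ, SZ), add(Z, Z))))))
  [16] S(S(add(add(S(add(Z, SZ)), add(Z, Z)), mul(add(add(Z, Z), add(Z, Z)), add(add(SZ, SZ), add(Z, Z))))))
  [17] S(S(add(S(add(add(Z, SZ), add(Z, Z))), mul(add(add(Z, Z), add(Z, Z)), add(add(SZ, SZ), add(Z, Z))))))
  [18] S(S(S(add(add(add(Z, SZ), add(Z, Z)), mul(add(add(Z, Z), add(Z, Z)), add(add(SZ, SZ), add(Z, Z)))))))
  [19] S(S(S(add(add(SZ, add(Z, Z)), mul(add(add(Z, Z), add(Z, Z)), add(add(SZ, SZ), add(Z, Z)))))))
  [20] S(S(S(add(S(add(Z, add(Z, Z))), mul(add(add(Z, Z), add(Z, Z)), add(add(SZ, SZ), add(Z, Z)))))))
  [21] S(S(S(S(add(add(Z, add(Z, Z)), mul(add(add(Z, Z), add(Z, Z)), add(add(SZ, SZ), add(Z, Z))))))))
  [22] S(S(S(S(add(add(Z, Z), mul(add(add(Z, Z), add(Z, Z)), add(add(SZ, SZ), add(Z, Z))))))))
  [23] S(S(S(S(add(Z, mul(add(add(Z, Z), add(Z, Z)), add(add(SZ, SZ), add(Z, Z))))))))
  [24] S(S(S(S(mul(add(add(Z, Z), add(Z, Z)), add(add(SZ, SZ), add(Z, Z)))))))
  [25] S(S(S(S(mul(add(Z, add(Z, Z)), add(add(SZ, SZ), add(Z, Z)))))))
  [26] S(S(S(S(mul(add(Z, Z), add(add(SZ, SZ), add(Z, Z)))))))
  [27] S(S(S(S(mul(Z, add(add(SZ, SZ), add(Z, Z)))))))
  [28] S^4(Z)

Term B:
  start: add(add(mul(SSZ, SSZ), mul(Z, SZ)), mul(Z, add(SSSZ, Z)))
  [1] add(add(add(SSZ, mul(SZ, SSZ)), mul(Z, SZ)), mul(Z, add(SSSZ, Z)))
  [2] add(add(S(add(SZ, mul(SZ, SSZ))), mul(Z, SZ)), mul(Z, add(SSSZ, Z)))
  [3] add(S(add(add(SZ, mul(SZ, SSZ)), mul(Z, SZ))), mul(Z, add(SSSZ, Z)))
  [4] S(add(add(add(SZ, mul(SZ, SSZ)), mul(Z, SZ)), mul(Z, add(SSSZ, Z))))
  [5] S(add(add(S(add(Z, mul(SZ, SSZ))), mul(Z, SZ)), mul(Z, add(SSSZ, Z))))
  [6] S(add(S(add(add(Z, mul(SZ, SSZ)), mul(Z, SZ))), mul(Z, add(SSSZ, Z))))
  [7] S(S(add(add(add(Z, mul(SZ, SSZ)), mul(Z, SZ)), mul(Z, add(SSSZ, Z)))))
  [8] S(S(add(add(mul(SZ, SSZ), mul(Z, SZ)), mul(Z, add(SSSZ, Z)))))
  [9] S(S(add(add(add(SSZ, mul(Z, SSZ)), mul(Z, SZ)), mul(Z, add(SSSZ, Z)))))
  [10] S(S(add(add(S(add(SZ, mul(Z, SSZ))), mul(Z, SZ)), mul(Z, add(SSSZ, Z)))))
  [11] S(S(add(S(add(add(SZ, mul(Z, SSZ)), mul(Z, SZ))), mul(Z, add(SSSZ, Z)))))
  [12] S(S(S(add(add(add(SZ, mul(Z, SSZ)), mul(Z, SZ)), mul(Z, add(SSSZ, Z))))))
  [13] S(S(S(add(add(S(add(Z, mul(Z, SSZ))), mul(Z, SZ)), mul(Z, add(SSSZ, Z))))))
  [14] S(S(S(add(S(add(add(Z, mul(Z, SSZ)), mul(Z, SZ))), mul(Z, add(SSSZ, Z))))))
  [15] S(S(S(S(add(add(add(Z, mul(Z, SSZ)), mul(Z, SZ)), mul(Z, add(SSSZ, Z)))))))
  [16] S(S(S(S(add(add(mul(Z, SSZ), mul(Z, SZ)), mul(Z, add(SSSZ, Z)))))))
  [17] S(S(S(S(add(add(Z, mul(Z, SZ)), mul(Z, add(SSSZ, Z)))))))
  [18] S(S(S(S(add(mul(Z, SZ), mul(Z, add(SSSZ, Z)))))))
  [19] S(S(S(S(add(Z, mul(Z, add(SSSZ, Z)))))))
  [20] S(S(S(S(mul(Z, add(SSSZ, Z))))))
  [21] S^4(Z)

Answer: SAME — A ⇓ S^4(Z), B ⇓ S^4(Z)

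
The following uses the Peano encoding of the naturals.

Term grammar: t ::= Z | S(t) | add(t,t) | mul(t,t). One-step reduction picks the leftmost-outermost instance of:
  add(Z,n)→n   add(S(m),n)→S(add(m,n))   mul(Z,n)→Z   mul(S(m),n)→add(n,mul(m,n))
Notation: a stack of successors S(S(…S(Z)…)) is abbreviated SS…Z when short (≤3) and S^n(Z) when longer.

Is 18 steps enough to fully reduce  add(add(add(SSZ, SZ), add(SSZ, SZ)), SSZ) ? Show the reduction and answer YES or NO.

Answer: YES — reaches normal form S^8(Z) in 17 ≤ 18 steps

Working:
  start: add(add(add(SSZ, SZ), add(SSZ, SZ)), SSZ)
  [1] add(add(S(add(SZ, SZ)), add(SSZ, SZ)), SSZ)
  [2] add(S(add(add(SZ, SZ), add(SSZ, SZ))), SSZ)
  [3] S(add(add(add(SZ, SZ), add(SSZ, SZ)), SSZ))
  [4] S(add(add(S(add(Z, SZ)), add(SSZ, SZ)), SSZ))
  [5] S(add(S(add(add(Z, SZ), add(SSZ, SZ))), SSZ))
  [6] S(S(add(add(add(Z, SZ), add(SSZ, SZ)), SSZ)))
  [7] S(S(add(add(SZ, add(SSZ, SZ)), SSZ)))
  [8] S(S(add(S(add(Z, add(SSZ, SZ))), SSZ)))
  [9] S(S(S(add(add(Z, add(SSZ, SZ)), SSZ))))
  [10] S(S(S(add(add(SSZ, SZ), SSZ))))
  [11] S(S(S(add(S(add(SZ, SZ)), SSZ))))
  [12] S(S(S(S(add(add(SZ, SZ), SSZ)))))
  [13] S(S(S(S(add(S(add(Z, SZ)), SSZ)))))
  [14] S(S(S(S(S(add(add(Z, SZ), SSZ))))))
  [15] S(S(S(S(S(add(SZ, SSZ))))))
  [16] S(S(S(S(S(S(add(Z, SSZ)))))))
  [17] S^8(Z)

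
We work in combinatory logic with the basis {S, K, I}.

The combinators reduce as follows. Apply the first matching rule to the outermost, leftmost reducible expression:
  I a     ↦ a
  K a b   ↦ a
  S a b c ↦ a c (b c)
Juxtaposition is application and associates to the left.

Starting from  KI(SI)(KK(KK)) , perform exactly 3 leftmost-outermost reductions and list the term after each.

Answer: after 3 steps: K

Reduction:
  start: KI(SI)(KK(KK))
  [1] I(KK(KK))
  [2] KK(KK)
  [3] K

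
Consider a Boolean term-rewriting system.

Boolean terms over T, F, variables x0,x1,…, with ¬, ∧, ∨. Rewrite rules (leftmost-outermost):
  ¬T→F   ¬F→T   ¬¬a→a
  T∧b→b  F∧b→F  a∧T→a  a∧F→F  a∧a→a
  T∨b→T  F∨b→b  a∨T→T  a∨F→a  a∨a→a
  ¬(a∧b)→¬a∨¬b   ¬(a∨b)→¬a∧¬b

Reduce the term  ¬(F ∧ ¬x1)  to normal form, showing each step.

Answer: normal form = T  (in 3 steps)

Working:
  start: ¬(F ∧ ¬x1)
  [1] ¬F ∨ ¬¬x1
  [2] T ∨ ¬¬x1
  [3] T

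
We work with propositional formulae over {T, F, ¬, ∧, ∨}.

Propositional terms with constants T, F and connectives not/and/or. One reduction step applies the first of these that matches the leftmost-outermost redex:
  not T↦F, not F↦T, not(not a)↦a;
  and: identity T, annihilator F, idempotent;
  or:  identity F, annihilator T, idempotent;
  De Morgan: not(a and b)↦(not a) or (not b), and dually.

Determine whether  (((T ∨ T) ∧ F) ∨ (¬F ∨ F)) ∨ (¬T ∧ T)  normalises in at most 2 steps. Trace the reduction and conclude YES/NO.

  start: (((T ∨ T) ∧ F) ∨ (¬F ∨ F)) ∨ (¬T ∧ T)
  step 1: (F ∨ (¬F ∨ F)) ∨ (¬T ∧ T)
  step 2: (¬F ∨ F) ∨ (¬T ∧ T)

Answer: NO — after 2 steps the term is (¬F ∨ F) ∨ (¬T ∧ T), not yet normal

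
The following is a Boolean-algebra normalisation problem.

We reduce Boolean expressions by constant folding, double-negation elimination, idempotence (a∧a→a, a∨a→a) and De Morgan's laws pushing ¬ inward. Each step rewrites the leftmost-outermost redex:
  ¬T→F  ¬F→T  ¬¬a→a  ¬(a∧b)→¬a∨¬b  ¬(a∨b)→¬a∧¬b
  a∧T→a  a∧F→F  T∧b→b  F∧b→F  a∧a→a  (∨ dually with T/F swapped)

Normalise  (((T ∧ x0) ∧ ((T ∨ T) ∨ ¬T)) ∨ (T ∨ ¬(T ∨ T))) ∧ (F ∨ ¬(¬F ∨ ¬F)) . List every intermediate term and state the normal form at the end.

Answer: normal form = F  (in 11 steps)

Working:
  start: (((T ∧ x0) ∧ ((T ∨ T) ∨ ¬T)) ∨ (T ∨ ¬(T ∨ T))) ∧ (F ∨ ¬(¬F ∨ ¬F))
  step 1: ((x0 ∧ ((T ∨ T) ∨ ¬T)) ∨ (T ∨ ¬(T ∨ T))) ∧ (F ∨ ¬(¬F ∨ ¬F))
  step 2: ((x0 ∧ (T ∨ ¬T)) ∨ (T ∨ ¬(T ∨ T))) ∧ (F ∨ ¬(¬F ∨ ¬F))
  step 3: ((x0 ∧ T) ∨ (T ∨ ¬(T ∨ T))) ∧ (F ∨ ¬(¬F ∨ ¬F))
  step 4: (x0 ∨ (T ∨ ¬(T ∨ T))) ∧ (F ∨ ¬(¬F ∨ ¬F))
  step 5: (x0 ∨ T) ∧ (F ∨ ¬(¬F ∨ ¬F))
  step 6: T ∧ (F ∨ ¬(¬F ∨ ¬F))
  step 7: F ∨ ¬(¬F ∨ ¬F)
  step 8: ¬(¬F ∨ ¬F)
  step 9: ¬¬F ∧ ¬¬F
  step 10: ¬¬F
  step 11: F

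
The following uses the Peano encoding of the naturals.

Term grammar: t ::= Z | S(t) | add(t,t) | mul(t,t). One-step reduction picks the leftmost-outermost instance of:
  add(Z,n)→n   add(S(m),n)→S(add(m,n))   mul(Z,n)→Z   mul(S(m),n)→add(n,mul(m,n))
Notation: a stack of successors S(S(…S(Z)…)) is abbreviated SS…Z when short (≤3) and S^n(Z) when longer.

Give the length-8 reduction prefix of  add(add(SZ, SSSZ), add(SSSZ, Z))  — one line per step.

  start: add(add(SZ, SSSZ), add(SSSZ, Z))
  [1] add(S(add(Z, SSSZ)), add(SSSZ, Z))
  [2] S(add(add(Z, SSSZ), add(SSSZ, Z)))
  [3] S(add(SSSZ, add(SSSZ, Z)))
  [4] S(S(add(SSZ, add(SSSZ, Z))))
  [5] S(S(S(add(SZ, add(SSSZ, Z)))))
  [6] S(S(S(S(add(Z, add(SSSZ, Z))))))
  [7] S(S(S(S(add(SSSZ, Z)))))
  [8] S(S(S(S(S(add(SSZ, Z))))))

Answer: after 8 steps: S(S(S(S(S(add(SSZ, Z))))))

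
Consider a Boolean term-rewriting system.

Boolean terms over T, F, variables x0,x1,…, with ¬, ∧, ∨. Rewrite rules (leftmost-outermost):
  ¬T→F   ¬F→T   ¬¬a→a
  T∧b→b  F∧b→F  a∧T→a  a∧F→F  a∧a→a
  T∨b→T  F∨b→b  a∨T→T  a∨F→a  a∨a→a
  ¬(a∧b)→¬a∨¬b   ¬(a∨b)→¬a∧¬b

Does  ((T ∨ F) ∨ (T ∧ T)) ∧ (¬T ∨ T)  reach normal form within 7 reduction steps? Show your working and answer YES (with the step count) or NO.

Answer: YES — reaches normal form T in 4 ≤ 7 steps

Derivation:
  start: ((T ∨ F) ∨ (T ∧ T)) ∧ (¬T ∨ T)
  [1] (T ∨ (T ∧ T)) ∧ (¬T ∨ T)
  [2] T ∧ (¬T ∨ T)
  [3] ¬T ∨ T
  [4] T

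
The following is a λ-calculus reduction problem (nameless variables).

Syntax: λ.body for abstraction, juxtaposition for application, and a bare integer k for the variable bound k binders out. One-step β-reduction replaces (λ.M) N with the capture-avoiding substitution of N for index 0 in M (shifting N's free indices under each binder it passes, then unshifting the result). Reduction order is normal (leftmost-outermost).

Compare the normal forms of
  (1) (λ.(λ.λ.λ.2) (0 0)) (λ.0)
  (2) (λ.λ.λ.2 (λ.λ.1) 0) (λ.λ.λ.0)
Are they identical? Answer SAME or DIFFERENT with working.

Answer: SAME — A ⇓ λ.λ.λ.0, B ⇓ λ.λ.λ.0

Working:
Term A:
  start: (λ.(λ.λ.λ.2) (0 0)) (λ.0)
  [1] (λ.λ.λ.2) ((λ.0) (λ.0))
  [2] λ.λ.(λ.0) (λ.0)
  [3] λ.λ.λ.0

Term B:
  start: (λ.λ.λ.2 (λ.λ.1) 0) (λ.λ.λ.0)
  [1] λ.λ.(λ.λ.λ.0) (λ.λ.1) 0
  [2] λ.λ.(λ.λ.0) 0
  [3] λ.λ.λ.0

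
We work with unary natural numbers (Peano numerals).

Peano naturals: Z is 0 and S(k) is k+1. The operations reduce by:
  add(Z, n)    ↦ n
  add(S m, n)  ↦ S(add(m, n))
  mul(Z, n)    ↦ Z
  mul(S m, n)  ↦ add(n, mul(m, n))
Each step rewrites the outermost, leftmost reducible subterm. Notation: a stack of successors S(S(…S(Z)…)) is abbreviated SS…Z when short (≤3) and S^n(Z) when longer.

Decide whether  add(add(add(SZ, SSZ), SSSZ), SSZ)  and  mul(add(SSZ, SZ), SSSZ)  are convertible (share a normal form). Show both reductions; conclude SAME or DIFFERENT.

Answer: DIFFERENT — A ⇓ S^8(Z), B ⇓ S^9(Z)

Derivation:
Term A:
  start: add(add(add(SZ, SSZ), SSSZ), SSZ)
  →1  add(add(S(add(Z, SSZ)), SSSZ), SSZ)
  →2  add(S(add(add(Z, SSZ), SSSZ)), SSZ)
  →3  S(add(add(add(Z, SSZ), SSSZ), SSZ))
  →4  S(add(add(SSZ, SSSZ), SSZ))
  →5  S(add(S(add(SZ, SSSZ)), SSZ))
  →6  S(S(add(add(SZ, SSSZ), SSZ)))
  →7  S(S(add(S(add(Z, SSSZ)), SSZ)))
  →8  S(S(S(add(add(Z, SSSZ), SSZ))))
  →9  S(S(S(add(SSSZ, SSZ))))
  →10  S(S(S(S(add(SSZ, SSZ)))))
  →11  S(S(S(S(S(add(SZ, SSZ))))))
  →12  S(S(S(S(S(S(add(Z, SSZ)))))))
  →13  S^8(Z)

Term B:
  start: mul(add(SSZ, SZ), SSSZ)
  →1  mul(S(add(SZ, SZ)), SSSZ)
  →2  add(SSSZ, mul(add(SZ, SZ), SSSZ))
  →3  S(add(SSZ, mul(add(SZ, SZ), SSSZ)))
  →4  S(S(add(SZ, mul(add(SZ, SZ), SSSZ))))
  →5  S(S(S(add(Z, mul(add(SZ, SZ), SSSZ)))))
  →6  S(S(S(mul(add(SZ, SZ), SSSZ))))
  →7  S(S(S(mul(S(add(Z, SZ)), SSSZ))))
  →8  S(S(S(add(SSSZ, mul(add(Z, SZ), SSSZ)))))
  →9  S(S(S(S(add(SSZ, mul(add(Z, SZ), SSSZ))))))
  →10  S(S(S(S(S(add(SZ, mul(add(Z, SZ), SSSZ)))))))
  →11  S(S(S(S(S(S(add(Z, mul(add(Z, SZ), SSSZ))))))))
  →12  S(S(S(S(S(S(mul(add(Z, SZ), SSSZ)))))))
  →13  S(S(S(S(S(S(mul(SZ, SSSZ)))))))
  →14  S(S(S(S(S(S(add(SSSZ, mul(Z, SSSZ))))))))
  →15  S(S(S(S(S(S(S(add(SSZ, mul(Z, SSSZ)))))))))
  →16  S(S(S(S(S(S(S(S(add(SZ, mul(Z, SSSZ))))))))))
  →17  S(S(S(S(S(S(S(S(S(add(Z, mul(Z, SSSZ)))))))))))
  →18  S(S(S(S(S(S(S(S(S(mul(Z, SSSZ))))))))))
  →19  S^9(Z)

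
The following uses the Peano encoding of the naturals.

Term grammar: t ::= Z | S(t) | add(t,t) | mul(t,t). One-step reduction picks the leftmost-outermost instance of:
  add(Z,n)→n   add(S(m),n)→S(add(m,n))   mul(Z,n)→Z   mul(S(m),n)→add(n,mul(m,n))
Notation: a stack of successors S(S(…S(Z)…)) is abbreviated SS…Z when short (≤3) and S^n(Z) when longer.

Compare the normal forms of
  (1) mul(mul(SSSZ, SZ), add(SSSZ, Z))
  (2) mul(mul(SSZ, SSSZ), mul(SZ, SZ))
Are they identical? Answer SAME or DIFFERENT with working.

Term A:
  start: mul(mul(SSSZ, SZ), add(SSSZ, Z))
  →1  mul(add(SZ, mul(SSZ, SZ)), add(SSSZ, Z))
  →2  mul(S(add(Z, mul(SSZ, SZ))), add(SSSZ, Z))
  →3  add(add(SSSZ, Z), mul(add(Z, mul(SSZ, SZ)), add(SSSZ, Z)))
  →4  add(S(add(SSZ, Z)), mul(add(Z, mul(SSZ, SZ)), add(SSSZ, Z)))
  →5  S(add(add(SSZ, Z), mul(add(Z, mul(SSZ, SZ)), add(SSSZ, Z))))
  →6  S(add(S(add(SZ, Z)), mul(add(Z, mul(SSZ, SZ)), add(SSSZ, Z))))
  →7  S(S(add(add(SZ, Z), mul(add(Z, mul(SSZ, SZ)), add(SSSZ, Z)))))
  →8  S(S(add(S(add(Z, Z)), mul(add(Z, mul(SSZ, SZ)), add(SSSZ, Z)))))
  →9  S(S(S(add(add(Z, Z), mul(add(Z, mul(SSZ, SZ)), add(SSSZ, Z))))))
  →10  S(S(S(add(Z, mul(add(Z, mul(SSZ, SZ)), add(SSSZ, Z))))))
  →11  S(S(S(mul(add(Z, mul(SSZ, SZ)), add(SSSZ, Z)))))
  →12  S(S(S(mul(mul(SSZ, SZ), add(SSSZ, Z)))))
  →13  S(S(S(mul(add(SZ, mul(SZ, SZ)), add(SSSZ, Z)))))
  →14  S(S(S(mul(S(add(Z, mul(SZ, SZ))), add(SSSZ, Z)))))
  →15  S(S(S(add(add(SSSZ, Z), mul(add(Z, mul(SZ, SZ)), add(SSSZ, Z))))))
  →16  S(S(S(add(S(add(SSZ, Z)), mul(add(Z, mul(SZ, SZ)), add(SSSZ, Z))))))
  →17  S(S(S(S(add(add(SSZ, Z), mul(add(Z, mul(SZ, SZ)), add(SSSZ, Z)))))))
  →18  S(S(S(S(add(S(add(SZ, Z)), mul(add(Z, mul(SZ, SZ)), add(SSSZ, Z)))))))
  →19  S(S(S(S(S(add(add(SZ, Z), mul(add(Z, mul(SZ, SZ)), add(SSSZ, Z))))))))
  →20  S(S(S(S(S(add(S(add(Z, Z)), mul(add(Z, mul(SZ, SZ)), add(SSSZ, Z))))))))
  →21  S(S(S(S(S(S(add(add(Z, Z), mul(add(Z, mul(SZ, SZ)), add(SSSZ, Z)))))))))
  →22  S(S(S(S(S(S(add(Z, mul(add(Z, mul(SZ, SZ)), add(SSSZ, Z)))))))))
  →23  S(S(S(S(S(S(mul(add(Z, mul(SZ, SZ)), add(SSSZ, Z))))))))
  →24  S(S(S(S(S(S(mul(mul(SZ, SZ), add(SSSZ, Z))))))))
  →25  S(S(S(S(S(S(mul(add(SZ, mul(Z, SZ)), add(SSSZ, Z))))))))
  →26  S(S(S(S(S(S(mul(S(add(Z, mul(Z, SZ))), add(SSSZ, Z))))))))
  →27  S(S(S(S(S(S(add(add(SSSZ, Z), mul(add(Z, mul(Z, SZ)), add(SSSZ, Z)))))))))
  →28  S(S(S(S(S(S(add(S(add(SSZ, Z)), mul(add(Z, mul(Z, SZ)), add(SSSZ, Z)))))))))
  →29  S(S(S(S(S(S(S(add(add(SSZ, Z), mul(add(Z, mul(Z, SZ)), add(SSSZ, Z))))))))))
  →30  S(S(S(S(S(S(S(add(S(add(SZ, Z)), mul(add(Z, mul(Z, SZ)), add(SSSZ, Z))))))))))
  →31  S(S(S(S(S(S(S(S(add(add(SZ, Z), mul(add(Z, mul(Z, SZ)), add(SSSZ, Z)))))))))))
  →32  S(S(S(S(S(S(S(S(add(S(add(Z, Z)), mul(add(Z, mul(Z, SZ)), add(SSSZ, Z)))))))))))
  →33  S(S(S(S(S(S(S(S(S(add(add(Z, Z), mul(add(Z, mul(Z, SZ)), add(SSSZ, Z))))))))))))
  →34  S(S(S(S(S(S(S(S(S(add(Z, mul(add(Z, mul(Z, SZ)), add(SSSZ, Z))))))))))))
  →35  S(S(S(S(S(S(S(S(S(mul(add(Z, mul(Z, SZ)), add(SSSZ, Z)))))))))))
  →36  S(S(S(S(S(S(S(S(S(mul(mul(Z, SZ), add(SSSZ, Z)))))))))))
  →37  S(S(S(S(S(S(S(S(S(mul(Z, add(SSSZ, Z)))))))))))
  →38  S^9(Z)

Term B:
  start: mul(mul(SSZ, SSSZ), mul(SZ, SZ))
  →1  mul(add(SSSZ, mul(SZ, SSSZ)), mul(SZ, SZ))
  →2  mul(S(add(SSZ, mul(SZ, SSSZ))), mul(SZ, SZ))
  →3  add(mul(SZ, SZ), mul(add(SSZ, mul(SZ, SSSZ)), mul(SZ, SZ)))
  →4  add(add(SZ, mul(Z, SZ)), mul(add(SSZ, mul(SZ, SSSZ)), mul(SZ, SZ)))
  →5  add(S(add(Z, mul(Z, SZ))), mul(add(SSZ, mul(SZ, SSSZ)), mul(SZ, SZ)))
  →6  S(add(add(Z, mul(Z, SZ)), mul(add(SSZ, mul(SZ, SSSZ)), mul(SZ, SZ))))
  →7  S(add(mul(Z, SZ), mul(add(SSZ, mul(SZ, SSSZ)), mul(SZ, SZ))))
  →8  S(add(Z, mul(add(SSZ, mul(SZ, SSSZ)), mul(SZ, SZ))))
  →9  S(mul(add(SSZ, mul(SZ, SSSZ)), mul(SZ, SZ)))
  →10  S(mul(S(add(SZ, mul(SZ, SSSZ))), mul(SZ, SZ)))
  →11  S(add(mul(SZ, SZ), mul(add(SZ, mul(SZ, SSSZ)), mul(SZ, SZ))))
  →12  S(add(add(SZ, mul(Z, SZ)), mul(add(SZ, mul(SZ, SSSZ)), mul(SZ, SZ))))
  →13  S(add(S(add(Z, mul(Z, SZ))), mul(add(SZ, mul(SZ, SSSZ)), mul(SZ, SZ))))
  →14  S(S(add(add(Z, mul(Z, SZ)), mul(add(SZ, mul(SZ, SSSZ)), mul(SZ, SZ)))))
  →15  S(S(add(mul(Z, SZ), mul(add(SZ, mul(SZ, SSSZ)), mul(SZ, SZ)))))
  →16  S(S(add(Z, mul(add(SZ, mul(SZ, SSSZ)), mul(SZ, SZ)))))
  →17  S(S(mul(add(SZ, mul(SZ, SSSZ)), mul(SZ, SZ))))
  →18  S(S(mul(S(add(Z, mul(SZ, SSSZ))), mul(SZ, SZ))))
  →19  S(S(add(mul(SZ, SZ), mul(add(Z, mul(SZ, SSSZ)), mul(SZ, SZ)))))
  →20  S(S(add(add(SZ, mul(Z, SZ)), mul(add(Z, mul(SZ, SSSZ)), mul(SZ, SZ)))))
  →21  S(S(add(S(add(Z, mul(Z, SZ))), mul(add(Z, mul(SZ, SSSZ)), mul(SZ, SZ)))))
  →22  S(S(S(add(add(Z, mul(Z, SZ)), mul(add(Z, mul(SZ, SSSZ)), mul(SZ, SZ))))))
  →23  S(S(S(add(mul(Z, SZ), mul(add(Z, mul(SZ, SSSZ)), mul(SZ, SZ))))))
  →24  S(S(S(add(Z, mul(add(Z, mul(SZ, SSSZ)), mul(SZ, SZ))))))
  →25  S(S(S(mul(add(Z, mul(SZ, SSSZ)), mul(SZ, SZ)))))
  →26  S(S(S(mul(mul(SZ, SSSZ), mul(SZ, SZ)))))
  →27  S(S(S(mul(add(SSSZ, mul(Z, SSSZ)), mul(SZ, SZ)))))
  →28  S(S(S(mul(S(add(SSZ, mul(Z, SSSZ))), mul(SZ, SZ)))))
  →29  S(S(S(add(mul(SZ, SZ), mul(add(SSZ, mul(Z, SSSZ)), mul(SZ, SZ))))))
  →30  S(S(S(add(add(SZ, mul(Z, SZ)), mul(add(SSZ, mul(Z, SSSZ)), mul(SZ, SZ))))))
  →31  S(S(S(add(S(add(Z, mul(Z, SZ))), mul(add(SSZ, mul(Z, SSSZ)), mul(SZ, SZ))))))
  →32  S(S(S(S(add(add(Z, mul(Z, SZ)), mul(add(SSZ, mul(Z, SSSZ)), mul(SZ, SZ)))))))
  →33  S(S(S(S(add(mul(Z, SZ), mul(add(SSZ, mul(Z, SSSZ)), mul(SZ, SZ)))))))
  →34  S(S(S(S(add(Z, mul(add(SSZ, mul(Z, SSSZ)), mul(SZ, SZ)))))))
  →35  S(S(S(S(mul(add(SSZ, mul(Z, SSSZ)), mul(SZ, SZ))))))
  →36  S(S(S(S(mul(S(add(SZ, mul(Z, SSSZ))), mul(SZ, SZ))))))
  →37  S(S(S(S(add(mul(SZ, SZ), mul(add(SZ, mul(Z, SSSZ)), mul(SZ, SZ)))))))
  →38  S(S(S(S(add(add(SZ, mul(Z, SZ)), mul(add(SZ, mul(Z, SSSZ)), mul(SZ, SZ)))))))
  →39  S(S(S(S(add(S(add(Z, mul(Z, SZ))), mul(add(SZ, mul(Z, SSSZ)), mul(SZ, SZ)))))))
  →40  S(S(S(S(S(add(add(Z, mul(Z, SZ)), mul(add(SZ, mul(Z, SSSZ)), mul(SZ, SZ))))))))
  →41  S(S(S(S(S(add(mul(Z, SZ), mul(add(SZ, mul(Z, SSSZ)), mul(SZ, SZ))))))))
  →42  S(S(S(S(S(add(Z, mul(add(SZ, mul(Z, SSSZ)), mul(SZ, SZ))))))))
  →43  S(S(S(S(S(mul(add(SZ, mul(Z, SSSZ)), mul(SZ, SZ)))))))
  →44  S(S(S(S(S(mul(S(add(Z, mul(Z, SSSZ))), mul(SZ, SZ)))))))
  →45  S(S(S(S(S(add(mul(SZ, SZ), mul(add(Z, mul(Z, SSSZ)), mul(SZ, SZ))))))))
  →46  S(S(S(S(S(add(add(SZ, mul(Z, SZ)), mul(add(Z, mul(Z, SSSZ)), mul(SZ, SZ))))))))
  →47  S(S(S(S(S(add(S(add(Z, mul(Z, SZ))), mul(add(Z, mul(Z, SSSZ)), mul(SZ, SZ))))))))
  →48  S(S(S(S(S(S(add(add(Z, mul(Z, SZ)), mul(add(Z, mul(Z, SSSZ)), mul(SZ, SZ)))))))))
  →49  S(S(S(S(S(S(add(mul(Z, SZ), mul(add(Z, mul(Z, SSSZ)), mul(SZ, SZ)))))))))
  →50  S(S(S(S(S(S(add(Z, mul(add(Z, mul(Z, SSSZ)), mul(SZ, SZ)))))))))
  →51  S(S(S(S(S(S(mul(add(Z, mul(Z, SSSZ)), mul(SZ, SZ))))))))
  →52  S(S(S(S(S(S(mul(mul(Z, SSSZ), mul(SZ, SZ))))))))
  →53  S(S(S(S(S(S(mul(Z, mul(SZ, SZ))))))))
  →54  S^6(Z)

Answer: DIFFERENT — A ⇓ S^9(Z), B ⇓ S^6(Z)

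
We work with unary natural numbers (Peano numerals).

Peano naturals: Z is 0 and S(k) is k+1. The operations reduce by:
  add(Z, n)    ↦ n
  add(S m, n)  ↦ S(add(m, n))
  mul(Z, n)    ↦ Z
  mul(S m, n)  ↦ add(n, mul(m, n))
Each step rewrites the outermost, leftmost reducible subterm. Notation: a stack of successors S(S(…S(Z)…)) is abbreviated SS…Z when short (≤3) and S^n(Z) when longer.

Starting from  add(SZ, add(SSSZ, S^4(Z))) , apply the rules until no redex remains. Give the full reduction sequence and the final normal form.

  start: add(SZ, add(SSSZ, S^4(Z)))
  step 1: S(add(Z, add(SSSZ, S^4(Z))))
  step 2: S(add(SSSZ, S^4(Z)))
  step 3: S(S(add(SSZ, S^4(Z))))
  step 4: S(S(S(add(SZ, S^4(Z)))))
  step 5: S(S(S(S(add(Z, S^4(Z))))))
  step 6: S^8(Z)

Answer: normal form = S^8(Z)  (in 6 steps)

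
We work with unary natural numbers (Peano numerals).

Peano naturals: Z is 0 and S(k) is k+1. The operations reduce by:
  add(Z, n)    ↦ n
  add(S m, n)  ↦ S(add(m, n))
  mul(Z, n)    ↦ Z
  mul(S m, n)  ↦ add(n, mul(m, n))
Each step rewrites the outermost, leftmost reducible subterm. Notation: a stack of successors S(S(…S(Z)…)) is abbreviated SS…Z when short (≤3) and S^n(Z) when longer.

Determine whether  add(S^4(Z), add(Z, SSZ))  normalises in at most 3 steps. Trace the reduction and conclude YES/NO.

  start: add(S^4(Z), add(Z, SSZ))
  [1] S(add(SSSZ, add(Z, SSZ)))
  [2] S(S(add(SSZ, add(Z, SSZ))))
  [3] S(S(S(add(SZ, add(Z, SSZ)))))

Answer: NO — after 3 steps the term is S(S(S(add(SZ, add(Z, SSZ))))), not yet normal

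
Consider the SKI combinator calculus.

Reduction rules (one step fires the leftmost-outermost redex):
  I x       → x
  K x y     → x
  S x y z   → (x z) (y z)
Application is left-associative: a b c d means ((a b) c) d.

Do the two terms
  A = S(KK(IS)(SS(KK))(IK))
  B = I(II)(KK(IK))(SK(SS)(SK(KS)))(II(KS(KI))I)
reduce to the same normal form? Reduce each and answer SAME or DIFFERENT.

Term A:
  start: S(KK(IS)(SS(KK))(IK))
  step 1: S(K(SS(KK))(IK))
  step 2: S(SS(KK))

Term B:
  start: I(II)(KK(IK))(SK(SS)(SK(KS)))(II(KS(KI))I)
  step 1: II(KK(IK))(SK(SS)(SK(KS)))(II(KS(KI))I)
  step 2: I(KK(IK))(SK(SS)(SK(KS)))(II(KS(KI))I)
  step 3: KK(IK)(SK(SS)(SK(KS)))(II(KS(KI))I)
  step 4: K(SK(SS)(SK(KS)))(II(KS(KI))I)
  step 5: SK(SS)(SK(KS))
  step 6: K(SK(KS))(SS(SK(KS)))
  step 7: SK(KS)

Answer: DIFFERENT — A ⇓ S(SS(KK)), B ⇓ SK(KS)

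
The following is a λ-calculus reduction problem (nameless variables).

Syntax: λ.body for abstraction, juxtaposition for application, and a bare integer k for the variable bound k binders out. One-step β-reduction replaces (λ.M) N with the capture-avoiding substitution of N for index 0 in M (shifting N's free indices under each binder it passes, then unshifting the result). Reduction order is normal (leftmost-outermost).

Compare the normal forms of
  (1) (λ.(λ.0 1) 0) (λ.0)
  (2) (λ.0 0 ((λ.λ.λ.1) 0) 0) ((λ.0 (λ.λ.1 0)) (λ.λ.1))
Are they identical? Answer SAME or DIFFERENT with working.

Answer: DIFFERENT — A ⇓ λ.0, B ⇓ λ.λ.λ.λ.1 0

Working:
Term A:
  start: (λ.(λ.0 1) 0) (λ.0)
  [1] (λ.0 (λ.0)) (λ.0)
  [2] (λ.0) (λ.0)
  [3] λ.0

Term B:
  start: (λ.0 0 ((λ.λ.λ.1) 0) 0) ((λ.0 (λ.λ.1 0)) (λ.λ.1))
  [1] (λ.0 (λ.λ.1 0)) (λ.λ.1) ((λ.0 (λ.λ.1 0)) (λ.λ.1)) ((λ.λ.λ.1) ((λ.0 (λ.λ.1 0)) (λ.λ.1))) ((λ.0 (λ.λ.1 0)) (λ.λ.1))
  [2] (λ.λ.1) (λ.λ.1 0) ((λ.0 (λ.λ.1 0)) (λ.λ.1)) ((λ.λ.λ.1) ((λ.0 (λ.λ.1 0)) (λ.λ.1))) ((λ.0 (λ.λ.1 0)) (λ.λ.1))
  [3] (λ.λ.λ.1 0) ((λ.0 (λ.λ.1 0)) (λ.λ.1)) ((λ.λ.λ.1) ((λ.0 (λ.λ.1 0)) (λ.λ.1))) ((λ.0 (λ.λ.1 0)) (λ.λ.1))
  [4] (λ.λ.1 0) ((λ.λ.λ.1) ((λ.0 (λ.λ.1 0)) (λ.λ.1))) ((λ.0 (λ.λ.1 0)) (λ.λ.1))
  [5] (λ.(λ.λ.λ.1) ((λ.0 (λ.λ.1 0)) (λ.λ.1)) 0) ((λ.0 (λ.λ.1 0)) (λ.λ.1))
  [6] (λ.λ.λ.1) ((λ.0 (λ.λ.1 0)) (λ.λ.1)) ((λ.0 (λ.λ.1 0)) (λ.λ.1))
  [7] (λ.λ.1) ((λ.0 (λ.λ.1 0)) (λ.λ.1))
  [8] λ.(λ.0 (λ.λ.1 0)) (λ.λ.1)
  [9] λ.(λ.λ.1) (λ.λ.1 0)
  [10] λ.λ.λ.λ.1 0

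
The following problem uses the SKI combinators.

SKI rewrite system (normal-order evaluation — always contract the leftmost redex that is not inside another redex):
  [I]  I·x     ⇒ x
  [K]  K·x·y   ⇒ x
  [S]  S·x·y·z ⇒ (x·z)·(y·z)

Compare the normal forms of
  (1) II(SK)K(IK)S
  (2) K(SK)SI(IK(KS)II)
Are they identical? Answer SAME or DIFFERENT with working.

Term A:
  start: II(SK)K(IK)S
  step 1: I(SK)K(IK)S
  step 2: SKK(IK)S
  step 3: K(IK)(K(IK))S
  step 4: IKS
  step 5: KS

Term B:
  start: K(SK)SI(IK(KS)II)
  step 1: SKI(IK(KS)II)
  step 2: K(IK(KS)II)(I(IK(KS)II))
  step 3: IK(KS)II
  step 4: K(KS)II
  step 5: KSI
  step 6: S

Answer: DIFFERENT — A ⇓ KS, B ⇓ S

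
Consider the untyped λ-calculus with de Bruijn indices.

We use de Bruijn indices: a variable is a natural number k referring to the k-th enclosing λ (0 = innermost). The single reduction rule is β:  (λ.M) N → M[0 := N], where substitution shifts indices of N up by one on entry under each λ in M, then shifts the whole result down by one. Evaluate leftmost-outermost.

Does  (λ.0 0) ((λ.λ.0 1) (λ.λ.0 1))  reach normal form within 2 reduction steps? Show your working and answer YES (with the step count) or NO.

Answer: NO — after 2 steps the term is (λ.0 (λ.λ.0 1)) ((λ.λ.0 1) (λ.λ.0 1)), not yet normal

Derivation:
  start: (λ.0 0) ((λ.λ.0 1) (λ.λ.0 1))
  step 1: (λ.λ.0 1) (λ.λ.0 1) ((λ.λ.0 1) (λ.λ.0 1))
  step 2: (λ.0 (λ.λ.0 1)) ((λ.λ.0 1) (λ.λ.0 1))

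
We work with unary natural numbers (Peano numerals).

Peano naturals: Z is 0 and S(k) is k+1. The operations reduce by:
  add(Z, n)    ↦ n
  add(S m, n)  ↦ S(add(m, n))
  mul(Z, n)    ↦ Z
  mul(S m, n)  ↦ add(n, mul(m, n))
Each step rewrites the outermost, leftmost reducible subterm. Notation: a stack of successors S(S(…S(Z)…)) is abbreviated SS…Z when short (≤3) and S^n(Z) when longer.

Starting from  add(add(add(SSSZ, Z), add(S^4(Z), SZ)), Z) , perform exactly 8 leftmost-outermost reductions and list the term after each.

Answer: after 8 steps: S(S(add(S(add(add(Z, Z), add(S^4(Z), SZ))), Z)))

Working:
  start: add(add(add(SSSZ, Z), add(S^4(Z), SZ)), Z)
  step 1: add(add(S(add(SSZ, Z)), add(S^4(Z), SZ)), Z)
  step 2: add(S(add(add(SSZ, Z), add(S^4(Z), SZ))), Z)
  step 3: S(add(add(add(SSZ, Z), add(S^4(Z), SZ)), Z))
  step 4: S(add(add(S(add(SZ, Z)), add(S^4(Z), SZ)), Z))
  step 5: S(add(S(add(add(SZ, Z), add(S^4(Z), SZ))), Z))
  step 6: S(S(add(add(add(SZ, Z), add(S^4(Z), SZ)), Z)))
  step 7: S(S(add(add(S(add(Z, Z)), add(S^4(Z), SZ)), Z)))
  step 8: S(S(add(S(add(add(Z, Z), add(S^4(Z), SZ))), Z)))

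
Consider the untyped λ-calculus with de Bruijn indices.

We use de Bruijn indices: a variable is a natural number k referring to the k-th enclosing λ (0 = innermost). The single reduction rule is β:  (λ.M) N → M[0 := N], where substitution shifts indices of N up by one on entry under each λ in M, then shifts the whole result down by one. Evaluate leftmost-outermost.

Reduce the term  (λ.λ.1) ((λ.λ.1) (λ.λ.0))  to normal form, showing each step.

  start: (λ.λ.1) ((λ.λ.1) (λ.λ.0))
  [1] λ.(λ.λ.1) (λ.λ.0)
  [2] λ.λ.λ.λ.0

Answer: normal form = λ.λ.λ.λ.0  (in 2 steps)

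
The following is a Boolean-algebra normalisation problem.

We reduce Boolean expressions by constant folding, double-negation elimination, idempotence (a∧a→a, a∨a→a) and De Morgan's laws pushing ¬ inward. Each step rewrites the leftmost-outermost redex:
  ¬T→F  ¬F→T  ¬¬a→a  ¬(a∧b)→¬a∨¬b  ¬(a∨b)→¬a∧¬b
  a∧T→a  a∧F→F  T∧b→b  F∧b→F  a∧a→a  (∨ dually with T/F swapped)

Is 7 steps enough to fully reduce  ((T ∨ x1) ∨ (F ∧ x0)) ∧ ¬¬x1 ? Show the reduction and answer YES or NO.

  start: ((T ∨ x1) ∨ (F ∧ x0)) ∧ ¬¬x1
  [1] (T ∨ (F ∧ x0)) ∧ ¬¬x1
  [2] T ∧ ¬¬x1
  [3] ¬¬x1
  [4] x1

Answer: YES — reaches normal form x1 in 4 ≤ 7 steps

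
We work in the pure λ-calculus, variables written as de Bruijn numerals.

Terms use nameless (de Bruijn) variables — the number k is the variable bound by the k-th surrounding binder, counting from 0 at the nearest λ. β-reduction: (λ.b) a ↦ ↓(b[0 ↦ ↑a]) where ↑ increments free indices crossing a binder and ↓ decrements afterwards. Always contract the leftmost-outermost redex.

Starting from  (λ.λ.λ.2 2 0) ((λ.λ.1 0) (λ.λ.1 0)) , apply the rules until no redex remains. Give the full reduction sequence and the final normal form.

Answer: normal form = λ.λ.λ.1 0  (in 8 steps)

Derivation:
  start: (λ.λ.λ.2 2 0) ((λ.λ.1 0) (λ.λ.1 0))
  [1] λ.λ.(λ.λ.1 0) (λ.λ.1 0) ((λ.λ.1 0) (λ.λ.1 0)) 0
  [2] λ.λ.(λ.(λ.λ.1 0) 0) ((λ.λ.1 0) (λ.λ.1 0)) 0
  [3] λ.λ.(λ.λ.1 0) ((λ.λ.1 0) (λ.λ.1 0)) 0
  [4] λ.λ.(λ.(λ.λ.1 0) (λ.λ.1 0) 0) 0
  [5] λ.λ.(λ.λ.1 0) (λ.λ.1 0) 0
  [6] λ.λ.(λ.(λ.λ.1 0) 0) 0
  [7] λ.λ.(λ.λ.1 0) 0
  [8] λ.λ.λ.1 0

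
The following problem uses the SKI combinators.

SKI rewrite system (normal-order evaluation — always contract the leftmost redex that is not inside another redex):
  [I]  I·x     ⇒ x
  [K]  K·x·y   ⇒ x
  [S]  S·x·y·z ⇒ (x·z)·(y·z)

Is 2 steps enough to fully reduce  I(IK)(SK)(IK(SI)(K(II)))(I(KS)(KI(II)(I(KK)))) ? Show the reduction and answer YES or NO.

  start: I(IK)(SK)(IK(SI)(K(II)))(I(KS)(KI(II)(I(KK))))
  [1] IK(SK)(IK(SI)(K(II)))(I(KS)(KI(II)(I(KK))))
  [2] K(SK)(IK(SI)(K(II)))(I(KS)(KI(II)(I(KK))))

Answer: NO — after 2 steps the term is K(SK)(IK(SI)(K(II)))(I(KS)(KI(II)(I(KK)))), not yet normal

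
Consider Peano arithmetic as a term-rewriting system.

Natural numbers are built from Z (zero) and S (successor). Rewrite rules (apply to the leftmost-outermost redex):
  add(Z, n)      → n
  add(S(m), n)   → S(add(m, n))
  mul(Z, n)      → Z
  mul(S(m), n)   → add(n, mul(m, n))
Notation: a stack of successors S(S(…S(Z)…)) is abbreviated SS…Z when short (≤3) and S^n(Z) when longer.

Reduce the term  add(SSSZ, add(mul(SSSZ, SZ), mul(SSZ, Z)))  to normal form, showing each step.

  start: add(SSSZ, add(mul(SSSZ, SZ), mul(SSZ, Z)))
  step 1: S(add(SSZ, add(mul(SSSZ, SZ), mul(SSZ, Z))))
  step 2: S(S(add(SZ, add(mul(SSSZ, SZ), mul(SSZ, Z)))))
  step 3: S(S(S(add(Z, add(mul(SSSZ, SZ), mul(SSZ, Z))))))
  step 4: S(S(S(add(mul(SSSZ, SZ), mul(SSZ, Z)))))
  step 5: S(S(S(add(add(SZ, mul(SSZ, SZ)), mul(SSZ, Z)))))
  step 6: S(S(S(add(S(add(Z, mul(SSZ, SZ))), mul(SSZ, Z)))))
  step 7: S(S(S(S(add(add(Z, mul(SSZ, SZ)), mul(SSZ, Z))))))
  step 8: S(S(S(S(add(mul(SSZ, SZ), mul(SSZ, Z))))))
  step 9: S(S(S(S(add(add(SZ, mul(SZ, SZ)), mul(SSZ, Z))))))
  step 10: S(S(S(S(add(S(add(Z, mul(SZ, SZ))), mul(SSZ, Z))))))
  step 11: S(S(S(S(S(add(add(Z, mul(SZ, SZ)), mul(SSZ, Z)))))))
  step 12: S(S(S(S(S(add(mul(SZ, SZ), mul(SSZ, Z)))))))
  step 13: S(S(S(S(S(add(add(SZ, mul(Z, SZ)), mul(SSZ, Z)))))))
  step 14: S(S(S(S(S(add(S(add(Z, mul(Z, SZ))), mul(SSZ, Z)))))))
  step 15: S(S(S(S(S(S(add(add(Z, mul(Z, SZ)), mul(SSZ, Z))))))))
  step 16: S(S(S(S(S(S(add(mul(Z, SZ), mul(SSZ, Z))))))))
  step 17: S(S(S(S(S(S(add(Z, mul(SSZ, Z))))))))
  step 18: S(S(S(S(S(S(mul(SSZ, Z)))))))
  step 19: S(S(S(S(S(S(add(Z, mul(SZ, Z))))))))
  step 20: S(S(S(S(S(S(mul(SZ, Z)))))))
  step 21: S(S(S(S(S(S(add(Z, mul(Z, Z))))))))
  step 22: S(S(S(S(S(S(mul(Z, Z)))))))
  step 23: S^6(Z)

Answer: normal form = S^6(Z)  (in 23 steps)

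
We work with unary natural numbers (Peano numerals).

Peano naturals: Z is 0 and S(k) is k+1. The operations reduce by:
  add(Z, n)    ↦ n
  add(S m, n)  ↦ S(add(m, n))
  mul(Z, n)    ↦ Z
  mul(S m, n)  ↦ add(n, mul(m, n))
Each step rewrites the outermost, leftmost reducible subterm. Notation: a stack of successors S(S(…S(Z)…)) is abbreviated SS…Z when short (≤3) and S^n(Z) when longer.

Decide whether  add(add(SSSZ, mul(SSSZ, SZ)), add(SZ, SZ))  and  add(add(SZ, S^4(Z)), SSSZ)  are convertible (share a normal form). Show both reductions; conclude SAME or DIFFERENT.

Term A:
  start: add(add(SSSZ, mul(SSSZ, SZ)), add(SZ, SZ))
  step 1: add(S(add(SSZ, mul(SSSZ, SZ))), add(SZ, SZ))
  step 2: S(add(add(SSZ, mul(SSSZ, SZ)), add(SZ, SZ)))
  step 3: S(add(S(add(SZ, mul(SSSZ, SZ))), add(SZ, SZ)))
  step 4: S(S(add(add(SZ, mul(SSSZ, SZ)), add(SZ, SZ))))
  step 5: S(S(add(S(add(Z, mul(SSSZ, SZ))), add(SZ, SZ))))
  step 6: S(S(S(add(add(Z, mul(SSSZ, SZ)), add(SZ, SZ)))))
  step 7: S(S(S(add(mul(SSSZ, SZ), add(SZ, SZ)))))
  step 8: S(S(S(add(add(SZ, mul(SSZ, SZ)), add(SZ, SZ)))))
  step 9: S(S(S(add(S(add(Z, mul(SSZ, SZ))), add(SZ, SZ)))))
  step 10: S(S(S(S(add(add(Z, mul(SSZ, SZ)), add(SZ, SZ))))))
  step 11: S(S(S(S(add(mul(SSZ, SZ), add(SZ, SZ))))))
  step 12: S(S(S(S(add(add(SZ, mul(SZ, SZ)), add(SZ, SZ))))))
  step 13: S(S(S(S(add(S(add(Z, mul(SZ, SZ))), add(SZ, SZ))))))
  step 14: S(S(S(S(S(add(add(Z, mul(SZ, SZ)), add(SZ, SZ)))))))
  step 15: S(S(S(S(S(add(mul(SZ, SZ), add(SZ, SZ)))))))
  step 16: S(S(S(S(S(add(add(SZ, mul(Z, SZ)), add(SZ, SZ)))))))
  step 17: S(S(S(S(S(add(S(add(Z, mul(Z, SZ))), add(SZ, SZ)))))))
  step 18: S(S(S(S(S(S(add(add(Z, mul(Z, SZ)), add(SZ, SZ))))))))
  step 19: S(S(S(S(S(S(add(mul(Z, SZ), add(SZ, SZ))))))))
  step 20: S(S(S(S(S(S(add(Z, add(SZ, SZ))))))))
  step 21: S(S(S(S(S(S(add(SZ, SZ)))))))
  step 22: S(S(S(S(S(S(S(add(Z, SZ))))))))
  step 23: S^8(Z)

Term B:
  start: add(add(SZ, S^4(Z)), SSSZ)
  step 1: add(S(add(Z, S^4(Z))), SSSZ)
  step 2: S(add(add(Z, S^4(Z)), SSSZ))
  step 3: S(add(S^4(Z), SSSZ))
  step 4: S(S(add(SSSZ, SSSZ)))
  step 5: S(S(S(add(SSZ, SSSZ))))
  step 6: S(S(S(S(add(SZ, SSSZ)))))
  step 7: S(S(S(S(S(add(Z, SSSZ))))))
  step 8: S^8(Z)

Answer: SAME — A ⇓ S^8(Z), B ⇓ S^8(Z)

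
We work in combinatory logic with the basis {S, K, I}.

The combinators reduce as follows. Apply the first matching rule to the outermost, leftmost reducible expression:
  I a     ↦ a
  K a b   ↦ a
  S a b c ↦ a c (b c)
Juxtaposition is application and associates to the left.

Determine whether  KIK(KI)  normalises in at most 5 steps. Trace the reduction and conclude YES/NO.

  start: KIK(KI)
  →1  I(KI)
  →2  KI

Answer: YES — reaches normal form KI in 2 ≤ 5 steps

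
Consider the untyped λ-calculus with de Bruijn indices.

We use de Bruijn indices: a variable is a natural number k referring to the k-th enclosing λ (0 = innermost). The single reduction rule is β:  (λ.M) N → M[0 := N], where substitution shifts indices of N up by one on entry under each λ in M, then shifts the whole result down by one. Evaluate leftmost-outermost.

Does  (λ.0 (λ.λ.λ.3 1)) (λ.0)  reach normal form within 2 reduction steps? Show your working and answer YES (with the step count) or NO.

  start: (λ.0 (λ.λ.λ.3 1)) (λ.0)
  step 1: (λ.0) (λ.λ.λ.(λ.0) 1)
  step 2: λ.λ.λ.(λ.0) 1

Answer: NO — after 2 steps the term is λ.λ.λ.(λ.0) 1, not yet normal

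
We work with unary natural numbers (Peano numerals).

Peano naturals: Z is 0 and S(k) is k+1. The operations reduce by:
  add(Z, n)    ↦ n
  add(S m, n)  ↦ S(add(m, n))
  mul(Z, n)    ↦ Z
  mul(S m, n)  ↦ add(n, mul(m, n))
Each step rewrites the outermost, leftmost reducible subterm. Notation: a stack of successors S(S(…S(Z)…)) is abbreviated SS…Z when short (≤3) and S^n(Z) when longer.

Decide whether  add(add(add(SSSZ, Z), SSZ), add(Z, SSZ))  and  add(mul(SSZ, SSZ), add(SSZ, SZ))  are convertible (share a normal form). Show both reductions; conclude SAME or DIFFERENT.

Term A:
  start: add(add(add(SSSZ, Z), SSZ), add(Z, SSZ))
  step 1: add(add(S(add(SSZ, Z)), SSZ), add(Z, SSZ))
  step 2: add(S(add(add(SSZ, Z), SSZ)), add(Z, SSZ))
  step 3: S(add(add(add(SSZ, Z), SSZ), add(Z, SSZ)))
  step 4: S(add(add(S(add(SZ, Z)), SSZ), add(Z, SSZ)))
  step 5: S(add(S(add(add(SZ, Z), SSZ)), add(Z, SSZ)))
  step 6: S(S(add(add(add(SZ, Z), SSZ), add(Z, SSZ))))
  step 7: S(S(add(add(S(add(Z, Z)), SSZ), add(Z, SSZ))))
  step 8: S(S(add(S(add(add(Z, Z), SSZ)), add(Z, SSZ))))
  step 9: S(S(S(add(add(add(Z, Z), SSZ), add(Z, SSZ)))))
  step 10: S(S(S(add(add(Z, SSZ), add(Z, SSZ)))))
  step 11: S(S(S(add(SSZ, add(Z, SSZ)))))
  step 12: S(S(S(S(add(SZ, add(Z, SSZ))))))
  step 13: S(S(S(S(S(add(Z, add(Z, SSZ)))))))
  step 14: S(S(S(S(S(add(Z, SSZ))))))
  step 15: S^7(Z)

Term B:
  start: add(mul(SSZ, SSZ), add(SSZ, SZ))
  step 1: add(add(SSZ, mul(SZ, SSZ)), add(SSZ, SZ))
  step 2: add(S(add(SZ, mul(SZ, SSZ))), add(SSZ, SZ))
  step 3: S(add(add(SZ, mul(SZ, SSZ)), add(SSZ, SZ)))
  step 4: S(add(S(add(Z, mul(SZ, SSZ))), add(SSZ, SZ)))
  step 5: S(S(add(add(Z, mul(SZ, SSZ)), add(SSZ, SZ))))
  step 6: S(S(add(mul(SZ, SSZ), add(SSZ, SZ))))
  step 7: S(S(add(add(SSZ, mul(Z, SSZ)), add(SSZ, SZ))))
  step 8: S(S(add(S(add(SZ, mul(Z, SSZ))), add(SSZ, SZ))))
  step 9: S(S(S(add(add(SZ, mul(Z, SSZ)), add(SSZ, SZ)))))
  step 10: S(S(S(add(S(add(Z, mul(Z, SSZ))), add(SSZ, SZ)))))
  step 11: S(S(S(S(add(add(Z, mul(Z, SSZ)), add(SSZ, SZ))))))
  step 12: S(S(S(S(add(mul(Z, SSZ), add(SSZ, SZ))))))
  step 13: S(S(S(S(add(Z, add(SSZ, SZ))))))
  step 14: S(S(S(S(add(SSZ, SZ)))))
  step 15: S(S(S(S(S(add(SZ, SZ))))))
  step 16: S(S(S(S(S(S(add(Z, SZ)))))))
  step 17: S^7(Z)

Answer: SAME — A ⇓ S^7(Z), B ⇓ S^7(Z)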